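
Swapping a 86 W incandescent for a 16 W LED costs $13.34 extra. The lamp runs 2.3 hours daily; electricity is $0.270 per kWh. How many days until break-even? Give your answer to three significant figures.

Power saved = 86 − 16 = 70 W
Daily energy saved = 70 W × 2.3 h = 161 Wh = 0.161 kWh
Daily savings = 0.161 × $0.270 = $0.0435
Payback = $13.34 / $0.0435 per day = 306.9 days

307 days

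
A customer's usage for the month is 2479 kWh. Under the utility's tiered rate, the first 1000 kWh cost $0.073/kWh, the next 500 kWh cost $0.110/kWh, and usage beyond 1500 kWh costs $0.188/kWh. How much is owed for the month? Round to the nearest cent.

$312.05

First 1000 kWh × $0.073 = $73.00
Next 500 kWh × $0.110 = $55.00
Remaining 979 kWh × $0.188 = $184.05
Total = $312.05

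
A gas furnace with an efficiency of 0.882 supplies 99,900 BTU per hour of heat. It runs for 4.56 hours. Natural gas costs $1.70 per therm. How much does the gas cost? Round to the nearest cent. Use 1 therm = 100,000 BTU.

Heat delivered = 99,900 BTU/h × 4.56 h = 455,544 BTU
Gas input = 455,544 / 0.882 = 516,490 BTU
= 516,490 / 100,000 = 5.165 therm
Cost = 5.165 × $1.70/therm = $8.78

$8.78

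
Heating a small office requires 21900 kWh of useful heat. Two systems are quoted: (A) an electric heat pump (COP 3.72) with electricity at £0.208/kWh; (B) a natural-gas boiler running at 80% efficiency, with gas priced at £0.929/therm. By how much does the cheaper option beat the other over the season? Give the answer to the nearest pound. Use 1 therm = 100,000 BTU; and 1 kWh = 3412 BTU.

£357

Heat load = 21900 kWh × 3412 = 74,722,800 BTU
Gas: input = 74,722,800 / 0.80 = 93,403,500 BTU = 934 therm → 934 × £0.929 = £867.72
Heat pump: 74,722,800 BTU / 3412 = 21,900 kWh heat; / 3.72 = 5,887 kWh in → × £0.208 = £1,224.52
Difference = |£867.72 − £1,224.52| = £356.80 ≈ £357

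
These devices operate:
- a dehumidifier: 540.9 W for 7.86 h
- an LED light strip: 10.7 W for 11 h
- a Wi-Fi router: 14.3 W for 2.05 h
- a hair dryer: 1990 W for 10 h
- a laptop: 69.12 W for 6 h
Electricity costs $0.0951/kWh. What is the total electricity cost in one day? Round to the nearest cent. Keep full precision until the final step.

dehumidifier: 540.9 W × 7.86 h = 4,251 Wh = 4.251 kWh
LED light strip: 10.7 W × 11 h = 118 Wh = 0.1177 kWh
Wi-Fi router: 14.3 W × 2.05 h = 29 Wh = 0.02931 kWh
hair dryer: 1990 W × 10 h = 19,900 Wh = 19.9 kWh
laptop: 69.12 W × 6 h = 415 Wh = 0.4147 kWh
Total energy = 4.251 + 0.1177 + 0.02931 + 19.9 + 0.4147 = 24.71 kWh
Cost = 24.71 kWh × $0.0951 = $2.35

$2.35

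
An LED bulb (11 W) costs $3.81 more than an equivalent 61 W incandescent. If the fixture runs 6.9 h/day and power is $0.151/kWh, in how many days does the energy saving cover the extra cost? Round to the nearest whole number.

Power saved = 61 − 11 = 50 W
Daily energy saved = 50 W × 6.9 h = 345 Wh = 0.345 kWh
Daily savings = 0.345 × $0.151 = $0.0521
Payback = $3.81 / $0.0521 per day = 73.14 days

73 days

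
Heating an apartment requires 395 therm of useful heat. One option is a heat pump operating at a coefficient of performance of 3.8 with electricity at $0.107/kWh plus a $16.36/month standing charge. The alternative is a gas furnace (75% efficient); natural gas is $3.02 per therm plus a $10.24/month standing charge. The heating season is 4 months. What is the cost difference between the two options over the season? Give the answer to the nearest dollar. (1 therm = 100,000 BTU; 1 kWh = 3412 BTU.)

$1240

Heat load = 395 therm × 100,000 = 39,500,000 BTU
Gas: input = 39,500,000 / 0.75 = 52,666,667 BTU = 526.7 therm → 526.7 × $3.02 = $1,590.53; + 4 × $10.24 standing = $1,631.49
Heat pump: 39,500,000 BTU / 3412 = 11,580 kWh heat; / 3.8 = 3,047 kWh in → × $0.107 = $325.98; + 4 × $16.36 standing = $391.42
Difference = |$1,631.49 − $391.42| = $1,240.08 ≈ $1240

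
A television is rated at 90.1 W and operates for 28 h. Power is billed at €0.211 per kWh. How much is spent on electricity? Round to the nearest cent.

€0.53

Energy = 90.1 W × 28 h = 2,523 Wh = 2.523 kWh
Cost = 2.523 kWh × €0.211/kWh = €0.53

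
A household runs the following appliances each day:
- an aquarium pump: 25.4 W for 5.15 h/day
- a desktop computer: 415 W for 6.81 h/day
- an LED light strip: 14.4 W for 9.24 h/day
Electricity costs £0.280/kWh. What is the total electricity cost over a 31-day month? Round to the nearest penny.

aquarium pump: 25.4 W × 5.15 h × 31 d = 4,055 Wh = 4.055 kWh
desktop computer: 415 W × 6.81 h × 31 d = 87,611 Wh = 87.61 kWh
LED light strip: 14.4 W × 9.24 h × 31 d = 4,125 Wh = 4.125 kWh
Total energy = 4.055 + 87.61 + 4.125 = 95.79 kWh
Cost = 95.79 kWh × £0.280 = £26.82

£26.82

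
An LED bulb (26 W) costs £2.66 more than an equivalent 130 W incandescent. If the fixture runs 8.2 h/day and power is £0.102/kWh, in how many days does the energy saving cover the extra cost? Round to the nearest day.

Power saved = 130 − 26 = 104 W
Daily energy saved = 104 W × 8.2 h = 852.8 Wh = 0.8528 kWh
Daily savings = 0.8528 × £0.102 = £0.0870
Payback = £2.66 / £0.0870 per day = 30.58 days

31 days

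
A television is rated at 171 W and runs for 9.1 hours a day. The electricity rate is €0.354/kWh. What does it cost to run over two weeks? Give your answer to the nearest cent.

€7.71

Energy = 171 W × 9.1 h/day × 14 days = 21,785 Wh = 21.79 kWh
Cost = 21.79 kWh × €0.354/kWh = €7.71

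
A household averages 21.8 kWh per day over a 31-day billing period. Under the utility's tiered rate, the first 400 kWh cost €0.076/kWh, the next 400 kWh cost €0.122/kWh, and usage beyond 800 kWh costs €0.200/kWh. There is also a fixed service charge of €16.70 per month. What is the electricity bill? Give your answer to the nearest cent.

Usage = 21.8 kWh/day × 31 days = 675.8 kWh
First 400 kWh × €0.076 = €30.40
Next 275.8 kWh × €0.122 = €33.65
Remaining tier: 0 kWh (not reached)
Energy charge = €64.05; + service €16.70 = €80.75

€80.75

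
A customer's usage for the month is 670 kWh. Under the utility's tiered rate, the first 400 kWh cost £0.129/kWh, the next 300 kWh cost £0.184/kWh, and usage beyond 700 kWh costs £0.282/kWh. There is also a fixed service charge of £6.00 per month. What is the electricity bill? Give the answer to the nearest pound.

£107

First 400 kWh × £0.129 = £51.60
Next 270 kWh × £0.184 = £49.68
Remaining tier: 0 kWh (not reached)
Energy charge = £101.28; + service £6.00 = £107.28 ≈ £107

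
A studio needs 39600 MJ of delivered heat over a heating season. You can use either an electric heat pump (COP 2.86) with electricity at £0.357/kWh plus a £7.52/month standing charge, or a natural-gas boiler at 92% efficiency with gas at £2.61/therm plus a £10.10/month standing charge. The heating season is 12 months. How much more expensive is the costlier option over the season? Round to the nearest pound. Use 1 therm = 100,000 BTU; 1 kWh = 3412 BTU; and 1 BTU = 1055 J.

£277

Heat load = 39600 MJ = 39,600,000,000 J / 1055 = 37,535,545 BTU
Gas: input = 37,535,545 / 0.92 = 40,799,505 BTU = 408 therm → 408 × £2.61 = £1,064.87; + 12 × £10.10 standing = £1,186.07
Heat pump: 37,535,545 BTU / 3412 = 11,000 kWh heat; / 2.86 = 3,847 kWh in → × £0.357 = £1,373.21; + 12 × £7.52 standing = £1,463.45
Difference = |£1,186.07 − £1,463.45| = £277.38 ≈ £277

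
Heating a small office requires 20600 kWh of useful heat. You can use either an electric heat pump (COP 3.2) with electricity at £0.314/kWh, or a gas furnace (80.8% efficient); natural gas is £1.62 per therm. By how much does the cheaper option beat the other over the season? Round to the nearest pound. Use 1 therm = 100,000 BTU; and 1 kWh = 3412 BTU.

£612

Heat load = 20600 kWh × 3412 = 70,287,200 BTU
Gas: input = 70,287,200 / 0.808 = 86,989,109 BTU = 869.9 therm → 869.9 × £1.62 = £1,409.22
Heat pump: 70,287,200 BTU / 3412 = 20,600 kWh heat; / 3.2 = 6,438 kWh in → × £0.314 = £2,021.38
Difference = |£1,409.22 − £2,021.38| = £612.15 ≈ £612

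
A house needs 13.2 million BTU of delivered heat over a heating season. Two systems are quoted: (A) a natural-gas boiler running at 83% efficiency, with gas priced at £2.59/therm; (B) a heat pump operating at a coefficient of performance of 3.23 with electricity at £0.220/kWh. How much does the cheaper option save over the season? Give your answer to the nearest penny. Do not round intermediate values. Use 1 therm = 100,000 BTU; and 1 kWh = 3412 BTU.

Heat load = 13.2 × 10⁶ BTU = 13,200,000 BTU
Gas: input = 13,200,000 / 0.83 = 15,903,614 BTU = 159 therm → 159 × £2.59 = £411.90
Heat pump: 13,200,000 BTU / 3412 = 3,869 kWh heat; / 3.23 = 1,198 kWh in → × £0.220 = £263.50
Difference = |£411.90 − £263.50| = £148.40

£148.40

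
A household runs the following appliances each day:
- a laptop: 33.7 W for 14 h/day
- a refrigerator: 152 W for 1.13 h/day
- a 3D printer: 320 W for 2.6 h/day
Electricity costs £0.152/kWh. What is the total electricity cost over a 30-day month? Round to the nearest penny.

£6.73

laptop: 33.7 W × 14 h × 30 d = 14,154 Wh = 14.15 kWh
refrigerator: 152 W × 1.13 h × 30 d = 5,153 Wh = 5.153 kWh
3D printer: 320 W × 2.6 h × 30 d = 24,960 Wh = 24.96 kWh
Total energy = 14.15 + 5.153 + 24.96 = 44.27 kWh
Cost = 44.27 kWh × £0.152 = £6.73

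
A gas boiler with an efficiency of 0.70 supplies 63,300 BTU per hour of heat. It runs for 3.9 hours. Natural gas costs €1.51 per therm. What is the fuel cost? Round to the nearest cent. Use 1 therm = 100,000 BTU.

Heat delivered = 63,300 BTU/h × 3.9 h = 246,870 BTU
Gas input = 246,870 / 0.70 = 352,671 BTU
= 352,671 / 100,000 = 3.527 therm
Cost = 3.527 × €1.51/therm = €5.33

€5.33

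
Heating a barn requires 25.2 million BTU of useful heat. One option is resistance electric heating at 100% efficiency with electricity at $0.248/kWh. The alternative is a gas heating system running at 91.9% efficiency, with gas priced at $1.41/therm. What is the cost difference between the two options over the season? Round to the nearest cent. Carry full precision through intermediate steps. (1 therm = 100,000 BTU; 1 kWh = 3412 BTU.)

Heat load = 25.2 × 10⁶ BTU = 25,200,000 BTU
Gas: input = 25,200,000 / 0.919 = 27,421,110 BTU = 274.2 therm → 274.2 × $1.41 = $386.64
Electric: 25,200,000 BTU / 3412 = 7,386 kWh → × $0.248 = $1,831.65
Difference = |$386.64 − $1,831.65| = $1,445.02

$1445.02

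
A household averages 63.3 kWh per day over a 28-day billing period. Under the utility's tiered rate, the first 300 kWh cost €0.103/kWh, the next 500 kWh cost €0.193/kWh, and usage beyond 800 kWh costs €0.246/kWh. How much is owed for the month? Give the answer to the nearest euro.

€367

Usage = 63.3 kWh/day × 28 days = 1772.4 kWh
First 300 kWh × €0.103 = €30.90
Next 500 kWh × €0.193 = €96.50
Remaining 972.4 kWh × €0.246 = €239.21
Total = €366.61 ≈ €367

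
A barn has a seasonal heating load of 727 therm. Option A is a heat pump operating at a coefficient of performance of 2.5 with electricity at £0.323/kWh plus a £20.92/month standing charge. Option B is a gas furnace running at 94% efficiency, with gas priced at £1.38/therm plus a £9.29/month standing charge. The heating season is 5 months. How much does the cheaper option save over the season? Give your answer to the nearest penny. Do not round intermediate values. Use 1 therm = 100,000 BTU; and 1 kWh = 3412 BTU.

Heat load = 727 therm × 100,000 = 72,700,000 BTU
Gas: input = 72,700,000 / 0.94 = 77,340,426 BTU = 773.4 therm → 773.4 × £1.38 = £1,067.30; + 5 × £9.29 standing = £1,113.75
Heat pump: 72,700,000 BTU / 3412 = 21,310 kWh heat; / 2.5 = 8,523 kWh in → × £0.323 = £2,752.88; + 5 × £20.92 standing = £2,857.48
Difference = |£1,113.75 − £2,857.48| = £1,743.74

£1743.74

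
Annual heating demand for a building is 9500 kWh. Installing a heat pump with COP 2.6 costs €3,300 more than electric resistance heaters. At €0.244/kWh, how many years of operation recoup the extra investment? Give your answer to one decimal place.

2.3 years

Resistance: 9500 kWh × €0.244 = €2,318.00/yr
Heat pump: 9500 / 2.6 = 3654 kWh in → × €0.244 = €891.54/yr
Annual savings = €1,426.46
Payback = €3,300 / €1,426.46 = 2.31 years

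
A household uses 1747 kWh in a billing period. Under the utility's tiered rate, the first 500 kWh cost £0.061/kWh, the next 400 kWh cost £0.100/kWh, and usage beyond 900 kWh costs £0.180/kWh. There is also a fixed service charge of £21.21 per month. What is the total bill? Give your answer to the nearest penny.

First 500 kWh × £0.061 = £30.50
Next 400 kWh × £0.100 = £40.00
Remaining 847 kWh × £0.180 = £152.46
Energy charge = £222.96; + service £21.21 = £244.17

£244.17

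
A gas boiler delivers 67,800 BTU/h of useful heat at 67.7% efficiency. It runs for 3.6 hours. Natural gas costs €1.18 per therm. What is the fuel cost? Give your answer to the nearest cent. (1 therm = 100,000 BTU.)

€4.25

Heat delivered = 67,800 BTU/h × 3.6 h = 244,080 BTU
Gas input = 244,080 / 0.677 = 360,532 BTU
= 360,532 / 100,000 = 3.605 therm
Cost = 3.605 × €1.18/therm = €4.25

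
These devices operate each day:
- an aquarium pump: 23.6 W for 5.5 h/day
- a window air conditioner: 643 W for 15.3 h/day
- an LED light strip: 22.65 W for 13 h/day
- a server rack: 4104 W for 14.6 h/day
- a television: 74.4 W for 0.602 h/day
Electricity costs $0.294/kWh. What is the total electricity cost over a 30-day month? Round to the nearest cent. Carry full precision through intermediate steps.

aquarium pump: 23.6 W × 5.5 h × 30 d = 3,894 Wh = 3.894 kWh
window air conditioner: 643 W × 15.3 h × 30 d = 295,137 Wh = 295.1 kWh
LED light strip: 22.65 W × 13 h × 30 d = 8,834 Wh = 8.834 kWh
server rack: 4104 W × 14.6 h × 30 d = 1,797,552 Wh = 1,798 kWh
television: 74.4 W × 0.602 h × 30 d = 1,344 Wh = 1.344 kWh
Total energy = 3.894 + 295.1 + 8.834 + 1,798 + 1.344 = 2,107 kWh
Cost = 2,107 kWh × $0.294 = $619.39

$619.39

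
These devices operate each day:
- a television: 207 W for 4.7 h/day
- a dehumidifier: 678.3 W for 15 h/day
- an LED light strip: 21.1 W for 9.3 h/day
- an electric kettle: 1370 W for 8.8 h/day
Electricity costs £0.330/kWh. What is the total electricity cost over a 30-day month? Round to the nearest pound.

£232

television: 207 W × 4.7 h × 30 d = 29,187 Wh = 29.19 kWh
dehumidifier: 678.3 W × 15 h × 30 d = 305,235 Wh = 305.2 kWh
LED light strip: 21.1 W × 9.3 h × 30 d = 5,887 Wh = 5.887 kWh
electric kettle: 1370 W × 8.8 h × 30 d = 361,680 Wh = 361.7 kWh
Total energy = 29.19 + 305.2 + 5.887 + 361.7 = 702 kWh
Cost = 702 kWh × £0.330 = £231.66 ≈ £232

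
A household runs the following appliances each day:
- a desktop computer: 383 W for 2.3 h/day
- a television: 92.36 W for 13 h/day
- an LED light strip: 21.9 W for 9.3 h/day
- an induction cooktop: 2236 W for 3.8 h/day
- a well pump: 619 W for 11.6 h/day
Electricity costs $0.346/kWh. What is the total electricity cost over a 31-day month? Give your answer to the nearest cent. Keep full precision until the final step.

desktop computer: 383 W × 2.3 h × 31 d = 27,308 Wh = 27.31 kWh
television: 92.36 W × 13 h × 31 d = 37,221 Wh = 37.22 kWh
LED light strip: 21.9 W × 9.3 h × 31 d = 6,314 Wh = 6.314 kWh
induction cooktop: 2236 W × 3.8 h × 31 d = 263,401 Wh = 263.4 kWh
well pump: 619 W × 11.6 h × 31 d = 222,592 Wh = 222.6 kWh
Total energy = 27.31 + 37.22 + 6.314 + 263.4 + 222.6 = 556.8 kWh
Cost = 556.8 kWh × $0.346 = $192.67

$192.67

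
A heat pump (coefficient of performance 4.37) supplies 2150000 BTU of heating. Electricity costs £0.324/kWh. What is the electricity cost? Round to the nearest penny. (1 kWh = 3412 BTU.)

£46.72

Heat delivered = 2,150,000 BTU / 3412 = 630.1 kWh
Electrical input = 630.1 kWh / 4.37 = 144.2 kWh
Cost = 144.2 × £0.324/kWh = £46.72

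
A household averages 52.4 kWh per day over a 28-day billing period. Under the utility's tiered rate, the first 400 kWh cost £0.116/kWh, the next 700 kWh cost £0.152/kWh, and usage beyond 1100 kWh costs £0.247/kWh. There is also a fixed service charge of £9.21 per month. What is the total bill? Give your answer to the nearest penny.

Usage = 52.4 kWh/day × 28 days = 1467.2 kWh
First 400 kWh × £0.116 = £46.40
Next 700 kWh × £0.152 = £106.40
Remaining 367.2 kWh × £0.247 = £90.70
Energy charge = £243.50; + service £9.21 = £252.71

£252.71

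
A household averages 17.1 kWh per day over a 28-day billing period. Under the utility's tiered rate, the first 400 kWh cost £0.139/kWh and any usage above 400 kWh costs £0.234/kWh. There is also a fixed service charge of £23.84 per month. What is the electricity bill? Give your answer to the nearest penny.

Usage = 17.1 kWh/day × 28 days = 478.8 kWh
First 400 kWh × £0.139 = £55.60
Remaining 78.8 kWh × £0.234 = £18.44
Energy charge = £74.04; + service £23.84 = £97.88

£97.88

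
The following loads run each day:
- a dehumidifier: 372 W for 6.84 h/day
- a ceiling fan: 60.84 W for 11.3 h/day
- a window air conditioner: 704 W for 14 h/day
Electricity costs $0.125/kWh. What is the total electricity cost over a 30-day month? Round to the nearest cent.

dehumidifier: 372 W × 6.84 h × 30 d = 76,334 Wh = 76.33 kWh
ceiling fan: 60.84 W × 11.3 h × 30 d = 20,625 Wh = 20.62 kWh
window air conditioner: 704 W × 14 h × 30 d = 295,680 Wh = 295.7 kWh
Total energy = 76.33 + 20.62 + 295.7 = 392.6 kWh
Cost = 392.6 kWh × $0.125 = $49.08

$49.08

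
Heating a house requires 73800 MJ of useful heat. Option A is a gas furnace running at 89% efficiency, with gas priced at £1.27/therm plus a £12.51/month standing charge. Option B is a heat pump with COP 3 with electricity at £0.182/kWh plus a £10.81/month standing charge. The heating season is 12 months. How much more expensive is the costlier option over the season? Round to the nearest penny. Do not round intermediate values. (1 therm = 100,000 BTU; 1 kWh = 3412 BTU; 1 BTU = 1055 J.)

£225.18

Heat load = 73800 MJ = 73,800,000,000 J / 1055 = 69,952,607 BTU
Gas: input = 69,952,607 / 0.89 = 78,598,434 BTU = 786 therm → 786 × £1.27 = £998.20; + 12 × £12.51 standing = £1,148.32
Heat pump: 69,952,607 BTU / 3412 = 20,500 kWh heat; / 3 = 6,834 kWh in → × £0.182 = £1,243.78; + 12 × £10.81 standing = £1,373.50
Difference = |£1,148.32 − £1,373.50| = £225.18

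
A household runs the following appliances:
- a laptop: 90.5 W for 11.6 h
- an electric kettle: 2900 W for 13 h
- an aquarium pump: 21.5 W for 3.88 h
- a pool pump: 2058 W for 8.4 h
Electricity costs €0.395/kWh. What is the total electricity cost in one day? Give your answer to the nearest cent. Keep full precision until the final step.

€22.17

laptop: 90.5 W × 11.6 h = 1,050 Wh = 1.05 kWh
electric kettle: 2900 W × 13 h = 37,700 Wh = 37.7 kWh
aquarium pump: 21.5 W × 3.88 h = 83 Wh = 0.08342 kWh
pool pump: 2058 W × 8.4 h = 17,287 Wh = 17.29 kWh
Total energy = 1.05 + 37.7 + 0.08342 + 17.29 = 56.12 kWh
Cost = 56.12 kWh × €0.395 = €22.17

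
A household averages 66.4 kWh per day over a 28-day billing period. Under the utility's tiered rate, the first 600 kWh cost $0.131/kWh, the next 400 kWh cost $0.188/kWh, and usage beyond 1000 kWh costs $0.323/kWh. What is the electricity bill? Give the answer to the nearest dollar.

$431

Usage = 66.4 kWh/day × 28 days = 1859.2 kWh
First 600 kWh × $0.131 = $78.60
Next 400 kWh × $0.188 = $75.20
Remaining 859.2 kWh × $0.323 = $277.52
Total = $431.32 ≈ $431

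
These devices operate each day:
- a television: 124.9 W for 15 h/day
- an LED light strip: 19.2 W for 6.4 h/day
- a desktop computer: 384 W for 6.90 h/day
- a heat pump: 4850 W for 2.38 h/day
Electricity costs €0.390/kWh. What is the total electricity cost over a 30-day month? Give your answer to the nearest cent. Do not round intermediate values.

€189.41

television: 124.9 W × 15 h × 30 d = 56,205 Wh = 56.2 kWh
LED light strip: 19.2 W × 6.4 h × 30 d = 3,686 Wh = 3.686 kWh
desktop computer: 384 W × 6.90 h × 30 d = 79,488 Wh = 79.49 kWh
heat pump: 4850 W × 2.38 h × 30 d = 346,290 Wh = 346.3 kWh
Total energy = 56.2 + 3.686 + 79.49 + 346.3 = 485.7 kWh
Cost = 485.7 kWh × €0.390 = €189.41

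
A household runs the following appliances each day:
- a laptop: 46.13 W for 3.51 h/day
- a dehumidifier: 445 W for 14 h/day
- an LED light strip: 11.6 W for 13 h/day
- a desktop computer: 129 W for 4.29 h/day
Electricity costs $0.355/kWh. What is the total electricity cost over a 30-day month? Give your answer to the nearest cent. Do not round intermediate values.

$75.57

laptop: 46.13 W × 3.51 h × 30 d = 4,857 Wh = 4.857 kWh
dehumidifier: 445 W × 14 h × 30 d = 186,900 Wh = 186.9 kWh
LED light strip: 11.6 W × 13 h × 30 d = 4,524 Wh = 4.524 kWh
desktop computer: 129 W × 4.29 h × 30 d = 16,602 Wh = 16.6 kWh
Total energy = 4.857 + 186.9 + 4.524 + 16.6 = 212.9 kWh
Cost = 212.9 kWh × $0.355 = $75.57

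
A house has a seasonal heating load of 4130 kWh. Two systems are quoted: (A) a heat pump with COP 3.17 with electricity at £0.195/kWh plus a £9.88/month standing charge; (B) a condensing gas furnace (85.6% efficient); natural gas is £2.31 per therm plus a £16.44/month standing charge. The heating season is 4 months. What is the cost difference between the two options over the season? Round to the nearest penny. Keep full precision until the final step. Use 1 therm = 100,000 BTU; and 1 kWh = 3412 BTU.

£152.46

Heat load = 4130 kWh × 3412 = 14,091,560 BTU
Gas: input = 14,091,560 / 0.856 = 16,462,103 BTU = 164.6 therm → 164.6 × £2.31 = £380.27; + 4 × £16.44 standing = £446.03
Heat pump: 14,091,560 BTU / 3412 = 4,130 kWh heat; / 3.17 = 1,303 kWh in → × £0.195 = £254.05; + 4 × £9.88 standing = £293.57
Difference = |£446.03 − £293.57| = £152.46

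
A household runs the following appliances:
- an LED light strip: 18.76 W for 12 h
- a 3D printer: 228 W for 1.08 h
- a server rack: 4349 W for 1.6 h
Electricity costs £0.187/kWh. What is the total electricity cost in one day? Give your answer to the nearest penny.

£1.39

LED light strip: 18.76 W × 12 h = 225 Wh = 0.2251 kWh
3D printer: 228 W × 1.08 h = 246 Wh = 0.2462 kWh
server rack: 4349 W × 1.6 h = 6,958 Wh = 6.958 kWh
Total energy = 0.2251 + 0.2462 + 6.958 = 7.43 kWh
Cost = 7.43 kWh × £0.187 = £1.39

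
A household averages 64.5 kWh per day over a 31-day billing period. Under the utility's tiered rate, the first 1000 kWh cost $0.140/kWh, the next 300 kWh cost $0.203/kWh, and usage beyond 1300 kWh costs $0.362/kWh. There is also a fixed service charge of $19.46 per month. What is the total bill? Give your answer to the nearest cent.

Usage = 64.5 kWh/day × 31 days = 1999.5 kWh
First 1000 kWh × $0.140 = $140.00
Next 300 kWh × $0.203 = $60.90
Remaining 699.5 kWh × $0.362 = $253.22
Energy charge = $454.12; + service $19.46 = $473.58

$473.58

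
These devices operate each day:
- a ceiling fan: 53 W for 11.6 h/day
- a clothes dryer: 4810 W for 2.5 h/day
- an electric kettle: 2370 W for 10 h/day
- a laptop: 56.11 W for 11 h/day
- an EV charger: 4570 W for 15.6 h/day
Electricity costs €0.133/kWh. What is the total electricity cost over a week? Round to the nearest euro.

€101

ceiling fan: 53 W × 11.6 h × 7 d = 4,304 Wh = 4.304 kWh
clothes dryer: 4810 W × 2.5 h × 7 d = 84,175 Wh = 84.17 kWh
electric kettle: 2370 W × 10 h × 7 d = 165,900 Wh = 165.9 kWh
laptop: 56.11 W × 11 h × 7 d = 4,320 Wh = 4.32 kWh
EV charger: 4570 W × 15.6 h × 7 d = 499,044 Wh = 499 kWh
Total energy = 4.304 + 84.17 + 165.9 + 4.32 + 499 = 757.7 kWh
Cost = 757.7 kWh × €0.133 = €100.78 ≈ €101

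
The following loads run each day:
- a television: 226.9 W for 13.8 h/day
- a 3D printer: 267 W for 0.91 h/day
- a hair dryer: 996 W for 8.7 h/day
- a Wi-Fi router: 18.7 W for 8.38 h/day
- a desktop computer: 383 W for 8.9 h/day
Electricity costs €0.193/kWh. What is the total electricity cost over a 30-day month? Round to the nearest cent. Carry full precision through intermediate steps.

€90.35

television: 226.9 W × 13.8 h × 30 d = 93,937 Wh = 93.94 kWh
3D printer: 267 W × 0.91 h × 30 d = 7,289 Wh = 7.289 kWh
hair dryer: 996 W × 8.7 h × 30 d = 259,956 Wh = 260 kWh
Wi-Fi router: 18.7 W × 8.38 h × 30 d = 4,701 Wh = 4.701 kWh
desktop computer: 383 W × 8.9 h × 30 d = 102,261 Wh = 102.3 kWh
Total energy = 93.94 + 7.289 + 260 + 4.701 + 102.3 = 468.1 kWh
Cost = 468.1 kWh × €0.193 = €90.35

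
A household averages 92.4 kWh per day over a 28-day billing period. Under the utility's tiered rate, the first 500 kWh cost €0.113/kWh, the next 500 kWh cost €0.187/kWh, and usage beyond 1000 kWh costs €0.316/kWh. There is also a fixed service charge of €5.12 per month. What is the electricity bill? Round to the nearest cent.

Usage = 92.4 kWh/day × 28 days = 2587.2 kWh
First 500 kWh × €0.113 = €56.50
Next 500 kWh × €0.187 = €93.50
Remaining 1587.2 kWh × €0.316 = €501.56
Energy charge = €651.56; + service €5.12 = €656.68

€656.68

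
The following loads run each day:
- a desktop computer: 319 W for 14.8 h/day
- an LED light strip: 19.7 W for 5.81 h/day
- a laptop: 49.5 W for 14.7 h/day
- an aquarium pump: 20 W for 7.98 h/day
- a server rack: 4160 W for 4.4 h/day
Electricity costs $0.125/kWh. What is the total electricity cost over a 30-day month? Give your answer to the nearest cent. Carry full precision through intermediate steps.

desktop computer: 319 W × 14.8 h × 30 d = 141,636 Wh = 141.6 kWh
LED light strip: 19.7 W × 5.81 h × 30 d = 3,434 Wh = 3.434 kWh
laptop: 49.5 W × 14.7 h × 30 d = 21,830 Wh = 21.83 kWh
aquarium pump: 20 W × 7.98 h × 30 d = 4,788 Wh = 4.788 kWh
server rack: 4160 W × 4.4 h × 30 d = 549,120 Wh = 549.1 kWh
Total energy = 141.6 + 3.434 + 21.83 + 4.788 + 549.1 = 720.8 kWh
Cost = 720.8 kWh × $0.125 = $90.10

$90.10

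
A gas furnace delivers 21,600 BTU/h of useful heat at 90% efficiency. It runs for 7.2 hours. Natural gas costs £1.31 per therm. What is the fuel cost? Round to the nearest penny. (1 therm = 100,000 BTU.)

Heat delivered = 21,600 BTU/h × 7.2 h = 155,520 BTU
Gas input = 155,520 / 0.90 = 172,800 BTU
= 172,800 / 100,000 = 1.728 therm
Cost = 1.728 × £1.31/therm = £2.26

£2.26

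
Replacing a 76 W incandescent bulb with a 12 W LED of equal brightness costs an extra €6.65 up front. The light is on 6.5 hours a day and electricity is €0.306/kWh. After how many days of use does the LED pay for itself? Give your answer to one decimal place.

Power saved = 76 − 12 = 64 W
Daily energy saved = 64 W × 6.5 h = 416 Wh = 0.416 kWh
Daily savings = 0.416 × €0.306 = €0.1273
Payback = €6.65 / €0.1273 per day = 52.24 days

52.2 days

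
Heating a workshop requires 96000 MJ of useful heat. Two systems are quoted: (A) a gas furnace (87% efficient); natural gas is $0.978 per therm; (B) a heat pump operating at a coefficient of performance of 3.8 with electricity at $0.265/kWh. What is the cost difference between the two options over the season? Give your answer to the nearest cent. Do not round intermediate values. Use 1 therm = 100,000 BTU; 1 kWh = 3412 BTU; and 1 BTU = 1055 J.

$836.91

Heat load = 96000 MJ = 96,000,000,000 J / 1055 = 90,995,261 BTU
Gas: input = 90,995,261 / 0.87 = 104,592,254 BTU = 1,046 therm → 1,046 × $0.978 = $1,022.91
Heat pump: 90,995,261 BTU / 3412 = 26,670 kWh heat; / 3.8 = 7,018 kWh in → × $0.265 = $1,859.82
Difference = |$1,022.91 − $1,859.82| = $836.91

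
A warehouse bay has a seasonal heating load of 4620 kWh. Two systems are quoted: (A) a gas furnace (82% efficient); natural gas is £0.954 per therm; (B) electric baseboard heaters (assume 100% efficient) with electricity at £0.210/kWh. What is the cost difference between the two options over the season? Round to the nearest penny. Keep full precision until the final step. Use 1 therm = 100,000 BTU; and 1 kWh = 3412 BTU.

£786.81

Heat load = 4620 kWh × 3412 = 15,763,440 BTU
Gas: input = 15,763,440 / 0.820 = 19,223,707 BTU = 192.2 therm → 192.2 × £0.954 = £183.39
Electric: 15,763,440 BTU / 3412 = 4,620 kWh → × £0.210 = £970.20
Difference = |£183.39 − £970.20| = £786.81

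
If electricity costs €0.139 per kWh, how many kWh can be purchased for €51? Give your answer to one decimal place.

366.9 kWh

€51 / €0.139 per kWh = 366.9 kWh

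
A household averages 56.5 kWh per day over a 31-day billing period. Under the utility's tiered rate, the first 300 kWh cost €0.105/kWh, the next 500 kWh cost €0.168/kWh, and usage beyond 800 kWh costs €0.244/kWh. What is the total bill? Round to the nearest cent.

Usage = 56.5 kWh/day × 31 days = 1751.5 kWh
First 300 kWh × €0.105 = €31.50
Next 500 kWh × €0.168 = €84.00
Remaining 951.5 kWh × €0.244 = €232.17
Total = €347.67

€347.67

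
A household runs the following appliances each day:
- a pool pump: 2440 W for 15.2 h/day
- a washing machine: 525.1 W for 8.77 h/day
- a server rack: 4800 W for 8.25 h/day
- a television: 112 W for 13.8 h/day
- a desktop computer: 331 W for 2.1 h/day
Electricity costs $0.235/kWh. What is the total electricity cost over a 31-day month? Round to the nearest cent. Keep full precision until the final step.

$608.54

pool pump: 2440 W × 15.2 h × 31 d = 1,149,728 Wh = 1,150 kWh
washing machine: 525.1 W × 8.77 h × 31 d = 142,759 Wh = 142.8 kWh
server rack: 4800 W × 8.25 h × 31 d = 1,227,600 Wh = 1,228 kWh
television: 112 W × 13.8 h × 31 d = 47,914 Wh = 47.91 kWh
desktop computer: 331 W × 2.1 h × 31 d = 21,548 Wh = 21.55 kWh
Total energy = 1,150 + 142.8 + 1,228 + 47.91 + 21.55 = 2,590 kWh
Cost = 2,590 kWh × $0.235 = $608.54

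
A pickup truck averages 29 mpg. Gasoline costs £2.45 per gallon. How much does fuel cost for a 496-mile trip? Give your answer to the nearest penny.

£41.90

Fuel = 496 mi / 29 mpg = 17.1 gal
Cost = 17.1 gal × £2.45/gal = £41.90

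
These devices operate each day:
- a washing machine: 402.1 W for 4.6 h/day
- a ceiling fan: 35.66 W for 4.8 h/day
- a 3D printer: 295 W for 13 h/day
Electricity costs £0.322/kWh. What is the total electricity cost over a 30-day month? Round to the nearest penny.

washing machine: 402.1 W × 4.6 h × 30 d = 55,490 Wh = 55.49 kWh
ceiling fan: 35.66 W × 4.8 h × 30 d = 5,135 Wh = 5.135 kWh
3D printer: 295 W × 13 h × 30 d = 115,050 Wh = 115 kWh
Total energy = 55.49 + 5.135 + 115 = 175.7 kWh
Cost = 175.7 kWh × £0.322 = £56.57

£56.57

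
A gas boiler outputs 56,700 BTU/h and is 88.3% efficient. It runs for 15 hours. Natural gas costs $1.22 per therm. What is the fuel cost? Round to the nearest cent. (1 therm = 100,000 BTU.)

$11.75

Heat delivered = 56,700 BTU/h × 15 h = 850,500 BTU
Gas input = 850,500 / 0.883 = 963,194 BTU
= 963,194 / 100,000 = 9.632 therm
Cost = 9.632 × $1.22/therm = $11.75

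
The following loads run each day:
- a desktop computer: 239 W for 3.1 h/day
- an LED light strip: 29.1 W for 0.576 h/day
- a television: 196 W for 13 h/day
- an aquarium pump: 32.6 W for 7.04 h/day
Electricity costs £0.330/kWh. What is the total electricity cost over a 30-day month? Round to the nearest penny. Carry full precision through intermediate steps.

desktop computer: 239 W × 3.1 h × 30 d = 22,227 Wh = 22.23 kWh
LED light strip: 29.1 W × 0.576 h × 30 d = 503 Wh = 0.5028 kWh
television: 196 W × 13 h × 30 d = 76,440 Wh = 76.44 kWh
aquarium pump: 32.6 W × 7.04 h × 30 d = 6,885 Wh = 6.885 kWh
Total energy = 22.23 + 0.5028 + 76.44 + 6.885 = 106.1 kWh
Cost = 106.1 kWh × £0.330 = £35.00

£35.00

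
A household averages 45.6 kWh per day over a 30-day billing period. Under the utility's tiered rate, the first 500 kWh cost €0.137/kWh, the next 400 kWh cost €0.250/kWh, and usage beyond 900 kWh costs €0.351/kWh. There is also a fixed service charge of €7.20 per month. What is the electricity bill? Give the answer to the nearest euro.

Usage = 45.6 kWh/day × 30 days = 1368 kWh
First 500 kWh × €0.137 = €68.50
Next 400 kWh × €0.250 = €100.00
Remaining 468 kWh × €0.351 = €164.27
Energy charge = €332.77; + service €7.20 = €339.97 ≈ €340

€340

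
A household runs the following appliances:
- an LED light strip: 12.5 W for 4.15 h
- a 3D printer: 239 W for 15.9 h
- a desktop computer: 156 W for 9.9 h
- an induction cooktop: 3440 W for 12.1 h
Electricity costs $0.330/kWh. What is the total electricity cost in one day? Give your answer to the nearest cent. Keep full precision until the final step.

$15.52

LED light strip: 12.5 W × 4.15 h = 52 Wh = 0.05188 kWh
3D printer: 239 W × 15.9 h = 3,800 Wh = 3.8 kWh
desktop computer: 156 W × 9.9 h = 1,544 Wh = 1.544 kWh
induction cooktop: 3440 W × 12.1 h = 41,624 Wh = 41.62 kWh
Total energy = 0.05188 + 3.8 + 1.544 + 41.62 = 47.02 kWh
Cost = 47.02 kWh × $0.330 = $15.52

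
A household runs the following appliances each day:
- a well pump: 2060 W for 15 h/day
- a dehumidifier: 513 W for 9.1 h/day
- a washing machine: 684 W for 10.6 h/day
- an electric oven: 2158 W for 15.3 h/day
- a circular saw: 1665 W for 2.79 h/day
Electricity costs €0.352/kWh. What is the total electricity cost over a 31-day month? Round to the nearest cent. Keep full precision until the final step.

€878.21

well pump: 2060 W × 15 h × 31 d = 957,900 Wh = 957.9 kWh
dehumidifier: 513 W × 9.1 h × 31 d = 144,717 Wh = 144.7 kWh
washing machine: 684 W × 10.6 h × 31 d = 224,762 Wh = 224.8 kWh
electric oven: 2158 W × 15.3 h × 31 d = 1,023,539 Wh = 1,024 kWh
circular saw: 1665 W × 2.79 h × 31 d = 144,006 Wh = 144 kWh
Total energy = 957.9 + 144.7 + 224.8 + 1,024 + 144 = 2,495 kWh
Cost = 2,495 kWh × €0.352 = €878.21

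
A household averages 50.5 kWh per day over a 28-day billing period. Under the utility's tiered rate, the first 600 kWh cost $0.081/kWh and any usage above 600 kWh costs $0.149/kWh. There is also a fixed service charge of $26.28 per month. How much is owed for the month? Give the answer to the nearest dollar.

$196

Usage = 50.5 kWh/day × 28 days = 1414 kWh
First 600 kWh × $0.081 = $48.60
Remaining 814 kWh × $0.149 = $121.29
Energy charge = $169.89; + service $26.28 = $196.17 ≈ $196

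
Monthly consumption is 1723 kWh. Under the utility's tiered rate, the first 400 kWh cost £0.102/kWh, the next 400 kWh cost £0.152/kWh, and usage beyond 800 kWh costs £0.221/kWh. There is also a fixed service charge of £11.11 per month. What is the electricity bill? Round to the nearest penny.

£316.69

First 400 kWh × £0.102 = £40.80
Next 400 kWh × £0.152 = £60.80
Remaining 923 kWh × £0.221 = £203.98
Energy charge = £305.58; + service £11.11 = £316.69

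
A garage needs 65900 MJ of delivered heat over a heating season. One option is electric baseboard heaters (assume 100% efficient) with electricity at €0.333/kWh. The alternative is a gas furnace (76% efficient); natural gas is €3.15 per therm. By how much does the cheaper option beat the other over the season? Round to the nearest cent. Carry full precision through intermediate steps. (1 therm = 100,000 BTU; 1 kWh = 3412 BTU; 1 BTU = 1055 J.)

Heat load = 65900 MJ = 65,900,000,000 J / 1055 = 62,464,455 BTU
Gas: input = 62,464,455 / 0.76 = 82,190,072 BTU = 821.9 therm → 821.9 × €3.15 = €2,588.99
Electric: 62,464,455 BTU / 3412 = 18,310 kWh → × €0.333 = €6,096.33
Difference = |€2,588.99 − €6,096.33| = €3,507.34

€3507.34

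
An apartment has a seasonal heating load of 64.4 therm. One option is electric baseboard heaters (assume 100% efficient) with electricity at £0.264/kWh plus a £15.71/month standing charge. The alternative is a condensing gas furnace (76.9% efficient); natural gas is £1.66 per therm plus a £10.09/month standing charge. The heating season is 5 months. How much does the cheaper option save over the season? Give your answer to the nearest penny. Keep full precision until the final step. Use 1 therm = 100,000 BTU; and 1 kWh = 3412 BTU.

£387.37

Heat load = 64.4 therm × 100,000 = 6,440,000 BTU
Gas: input = 6,440,000 / 0.769 = 8,374,512 BTU = 83.75 therm → 83.75 × £1.66 = £139.02; + 5 × £10.09 standing = £189.47
Electric: 6,440,000 BTU / 3412 = 1,887 kWh → × £0.264 = £498.29; + 5 × £15.71 standing = £576.84
Difference = |£189.47 − £576.84| = £387.37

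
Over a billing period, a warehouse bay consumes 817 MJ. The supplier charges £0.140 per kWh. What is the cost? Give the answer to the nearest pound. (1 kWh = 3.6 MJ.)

£32

817 MJ × (0.27778 kWh/MJ) = 226.9 kWh
Cost = 226.9 kWh × £0.140/kWh = £31.77 ≈ £32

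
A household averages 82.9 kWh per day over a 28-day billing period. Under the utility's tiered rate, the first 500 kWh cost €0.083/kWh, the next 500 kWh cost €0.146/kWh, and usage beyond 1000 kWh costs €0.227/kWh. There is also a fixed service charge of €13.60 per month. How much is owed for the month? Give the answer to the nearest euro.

€428

Usage = 82.9 kWh/day × 28 days = 2321.2 kWh
First 500 kWh × €0.083 = €41.50
Next 500 kWh × €0.146 = €73.00
Remaining 1321.2 kWh × €0.227 = €299.91
Energy charge = €414.41; + service €13.60 = €428.01 ≈ €428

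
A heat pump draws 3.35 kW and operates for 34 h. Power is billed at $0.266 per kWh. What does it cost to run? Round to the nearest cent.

Energy = 3350 W × 34 h = 113,900 Wh = 113.9 kWh
Cost = 113.9 kWh × $0.266/kWh = $30.30

$30.30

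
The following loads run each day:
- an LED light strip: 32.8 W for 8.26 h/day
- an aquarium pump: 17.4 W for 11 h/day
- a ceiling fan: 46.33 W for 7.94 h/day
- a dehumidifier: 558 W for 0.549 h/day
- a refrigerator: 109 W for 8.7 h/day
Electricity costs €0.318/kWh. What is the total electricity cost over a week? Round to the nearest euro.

€5

LED light strip: 32.8 W × 8.26 h × 7 d = 1,896 Wh = 1.896 kWh
aquarium pump: 17.4 W × 11 h × 7 d = 1,340 Wh = 1.34 kWh
ceiling fan: 46.33 W × 7.94 h × 7 d = 2,575 Wh = 2.575 kWh
dehumidifier: 558 W × 0.549 h × 7 d = 2,144 Wh = 2.144 kWh
refrigerator: 109 W × 8.7 h × 7 d = 6,638 Wh = 6.638 kWh
Total energy = 1.896 + 1.34 + 2.575 + 2.144 + 6.638 = 14.59 kWh
Cost = 14.59 kWh × €0.318 = €4.64 ≈ €5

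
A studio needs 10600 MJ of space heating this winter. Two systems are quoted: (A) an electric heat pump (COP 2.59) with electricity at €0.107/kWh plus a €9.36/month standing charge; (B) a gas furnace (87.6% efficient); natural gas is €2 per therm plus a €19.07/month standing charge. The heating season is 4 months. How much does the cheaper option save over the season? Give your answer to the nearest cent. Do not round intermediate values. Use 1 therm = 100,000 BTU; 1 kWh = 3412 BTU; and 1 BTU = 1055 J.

Heat load = 10600 MJ = 10,600,000,000 J / 1055 = 10,047,393 BTU
Gas: input = 10,047,393 / 0.876 = 11,469,627 BTU = 114.7 therm → 114.7 × €2 = €229.39; + 4 × €19.07 standing = €305.67
Heat pump: 10,047,393 BTU / 3412 = 2,945 kWh heat; / 2.59 = 1,137 kWh in → × €0.107 = €121.65; + 4 × €9.36 standing = €159.09
Difference = |€305.67 − €159.09| = €146.58

€146.58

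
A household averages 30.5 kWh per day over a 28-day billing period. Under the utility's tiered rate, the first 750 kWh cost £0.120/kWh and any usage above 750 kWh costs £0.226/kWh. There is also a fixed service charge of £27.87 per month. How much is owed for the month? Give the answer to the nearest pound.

£141

Usage = 30.5 kWh/day × 28 days = 854 kWh
First 750 kWh × £0.120 = £90.00
Remaining 104 kWh × £0.226 = £23.50
Energy charge = £113.50; + service £27.87 = £141.37 ≈ £141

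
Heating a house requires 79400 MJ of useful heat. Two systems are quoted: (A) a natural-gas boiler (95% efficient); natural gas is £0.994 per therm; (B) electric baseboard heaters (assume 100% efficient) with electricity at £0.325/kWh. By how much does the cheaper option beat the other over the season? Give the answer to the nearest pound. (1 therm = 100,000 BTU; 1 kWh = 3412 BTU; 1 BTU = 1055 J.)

£6381

Heat load = 79400 MJ = 79,400,000,000 J / 1055 = 75,260,664 BTU
Gas: input = 75,260,664 / 0.95 = 79,221,751 BTU = 792.2 therm → 792.2 × £0.994 = £787.46
Electric: 75,260,664 BTU / 3412 = 22,060 kWh → × £0.325 = £7,168.73
Difference = |£787.46 − £7,168.73| = £6,381.27 ≈ £6381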